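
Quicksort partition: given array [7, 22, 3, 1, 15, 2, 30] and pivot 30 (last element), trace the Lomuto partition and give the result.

Lomuto partition with pivot = 30:

Initial array: [7, 22, 3, 1, 15, 2, 30]

arr[0]=7 <= 30: swap with position 0, array becomes [7, 22, 3, 1, 15, 2, 30]
arr[1]=22 <= 30: swap with position 1, array becomes [7, 22, 3, 1, 15, 2, 30]
arr[2]=3 <= 30: swap with position 2, array becomes [7, 22, 3, 1, 15, 2, 30]
arr[3]=1 <= 30: swap with position 3, array becomes [7, 22, 3, 1, 15, 2, 30]
arr[4]=15 <= 30: swap with position 4, array becomes [7, 22, 3, 1, 15, 2, 30]
arr[5]=2 <= 30: swap with position 5, array becomes [7, 22, 3, 1, 15, 2, 30]

Place pivot at position 6: [7, 22, 3, 1, 15, 2, 30]
Pivot position: 6

After partitioning with pivot 30, the array becomes [7, 22, 3, 1, 15, 2, 30]. The pivot is placed at index 6. All elements to the left of the pivot are <= 30, and all elements to the right are > 30.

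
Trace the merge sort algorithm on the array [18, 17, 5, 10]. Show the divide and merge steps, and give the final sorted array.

Merge sort trace:

Split: [18, 17, 5, 10] -> [18, 17] and [5, 10]
  Split: [18, 17] -> [18] and [17]
  Merge: [18] + [17] -> [17, 18]
  Split: [5, 10] -> [5] and [10]
  Merge: [5] + [10] -> [5, 10]
Merge: [17, 18] + [5, 10] -> [5, 10, 17, 18]

Final sorted array: [5, 10, 17, 18]

The merge sort proceeds by recursively splitting the array and merging sorted halves.
After all merges, the sorted array is [5, 10, 17, 18].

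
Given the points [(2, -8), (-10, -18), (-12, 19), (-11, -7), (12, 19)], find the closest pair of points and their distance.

Computing all pairwise distances among 5 points:

d((2, -8), (-10, -18)) = 15.6205
d((2, -8), (-12, 19)) = 30.4138
d((2, -8), (-11, -7)) = 13.0384
d((2, -8), (12, 19)) = 28.7924
d((-10, -18), (-12, 19)) = 37.054
d((-10, -18), (-11, -7)) = 11.0454 <-- minimum
d((-10, -18), (12, 19)) = 43.0465
d((-12, 19), (-11, -7)) = 26.0192
d((-12, 19), (12, 19)) = 24.0
d((-11, -7), (12, 19)) = 34.7131

Closest pair: (-10, -18) and (-11, -7) with distance 11.0454

The closest pair is (-10, -18) and (-11, -7) with Euclidean distance 11.0454. For 5 points, brute-force pairwise comparison is shown above. For large n, the divide-and-conquer algorithm (sort by x, recurse on halves, check the dividing strip) achieves O(n log n).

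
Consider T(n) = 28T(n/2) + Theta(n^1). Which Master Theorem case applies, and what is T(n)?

Master Theorem for T(n) = 28T(n/2) + O(n^1):

a = 28, b = 2, c = 1
log_b(a) = log_2(28) = 4.8074

Case 1: c = 1 < log_2(28) = 4.8074
T(n) = O(n^(log_2 28))

For T(n) = 28T(n/2) + O(n^1): log_2(28) = 4.8074. This is Case 1 of the Master Theorem (c < log_b(a), work dominated by leaves), giving O(n^(log_2 28)).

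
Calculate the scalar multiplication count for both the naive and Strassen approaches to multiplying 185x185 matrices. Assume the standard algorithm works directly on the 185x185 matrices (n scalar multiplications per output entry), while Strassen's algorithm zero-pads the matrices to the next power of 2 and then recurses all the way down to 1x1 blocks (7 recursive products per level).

Matrix multiplication for 185x185 matrices:

Strassen's algorithm requires power-of-2 dimensions. Pad 185x185 to 256x256 (next power of 2).

Standard algorithm: 185^3 = 6331625 multiplications
Strassen's algorithm: 7^(log2(256)) = 7^8 = 5764801 multiplications
Savings: 6331625 - 5764801 = 566824 multiplications

Standard: 6331625 multiplications (185^3). Strassen: 5764801 multiplications (7^8, after padding to 256x256). Strassen reduces 8 recursive multiplications to 7 at each level.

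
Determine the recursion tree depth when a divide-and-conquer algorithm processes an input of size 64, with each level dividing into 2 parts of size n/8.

For divide and conquer with division factor 8:

Problem sizes at each level:
Level 0: 64
Level 1: 8
Level 2: 1

The root is level 0 and the size-1 base case is level 2 (the tree spans levels 0 through 2, i.e. 3 levels counting the root), so the depth is the number of divisions: log_8(64) = 2

The recursion tree depth is log_8(64) = 2. At each level, the problem size is divided by 8, so it takes 2 divisions to reduce to a base case of size 1. The algorithm makes 2 recursive calls at each level.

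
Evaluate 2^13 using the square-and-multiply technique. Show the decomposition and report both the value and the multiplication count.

Computing 2^13 by squaring (build up from 2^1; each line after the first costs one multiplication):

2^1 = 2
2^2 = (2^1)^2 = 2^2 = 4
2^3 = 2 * 2^2 = 2 * 4 = 8
2^6 = (2^3)^2 = 8^2 = 64
2^12 = (2^6)^2 = 64^2 = 4096
2^13 = 2 * 2^12 = 2 * 4096 = 8192

Result: 8192
Multiplications needed: 5 (5 lines after 2^1)

2^13 = 8192. Using exponentiation by squaring, this requires 5 multiplications. The key idea: if the exponent is even, square the half-power; if odd, multiply by the base once.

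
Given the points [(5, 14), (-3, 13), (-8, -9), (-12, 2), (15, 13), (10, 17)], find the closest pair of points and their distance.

Computing all pairwise distances among 6 points:

d((5, 14), (-3, 13)) = 8.0623
d((5, 14), (-8, -9)) = 26.4197
d((5, 14), (-12, 2)) = 20.8087
d((5, 14), (15, 13)) = 10.0499
d((5, 14), (10, 17)) = 5.831 <-- minimum
d((-3, 13), (-8, -9)) = 22.561
d((-3, 13), (-12, 2)) = 14.2127
d((-3, 13), (15, 13)) = 18.0
d((-3, 13), (10, 17)) = 13.6015
d((-8, -9), (-12, 2)) = 11.7047
d((-8, -9), (15, 13)) = 31.8277
d((-8, -9), (10, 17)) = 31.6228
d((-12, 2), (15, 13)) = 29.1548
d((-12, 2), (10, 17)) = 26.6271
d((15, 13), (10, 17)) = 6.4031

Closest pair: (5, 14) and (10, 17) with distance 5.831

The closest pair is (5, 14) and (10, 17) with Euclidean distance 5.831. For 6 points, brute-force pairwise comparison is shown above. For large n, the divide-and-conquer algorithm (sort by x, recurse on halves, check the dividing strip) achieves O(n log n).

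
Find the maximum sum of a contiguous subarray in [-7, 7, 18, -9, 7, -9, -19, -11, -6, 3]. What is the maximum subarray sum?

Using Kadane's algorithm on [-7, 7, 18, -9, 7, -9, -19, -11, -6, 3]:

Scanning through the array:
Position 1 (value 7): max_ending_here = 7, max_so_far = 7
Position 2 (value 18): max_ending_here = 25, max_so_far = 25
Position 3 (value -9): max_ending_here = 16, max_so_far = 25
Position 4 (value 7): max_ending_here = 23, max_so_far = 25
Position 5 (value -9): max_ending_here = 14, max_so_far = 25
Position 6 (value -19): max_ending_here = -5, max_so_far = 25
Position 7 (value -11): max_ending_here = -11, max_so_far = 25
Position 8 (value -6): max_ending_here = -6, max_so_far = 25
Position 9 (value 3): max_ending_here = 3, max_so_far = 25

Maximum subarray: [7, 18]
Maximum sum: 25

The maximum subarray is [7, 18] with sum 25. This subarray runs from index 1 to index 2.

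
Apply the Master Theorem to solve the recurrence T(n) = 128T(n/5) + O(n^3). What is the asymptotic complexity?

Master Theorem for T(n) = 128T(n/5) + O(n^3):

a = 128, b = 5, c = 3
log_b(a) = log_5(128) = 3.0147

Case 1: c = 3 < log_5(128) = 3.0147
T(n) = O(n^(log_5 128))

For T(n) = 128T(n/5) + O(n^3): log_5(128) = 3.0147. This is Case 1 of the Master Theorem (c < log_b(a), work dominated by leaves), giving O(n^(log_5 128)).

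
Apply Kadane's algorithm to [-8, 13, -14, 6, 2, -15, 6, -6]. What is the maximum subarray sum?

Using Kadane's algorithm on [-8, 13, -14, 6, 2, -15, 6, -6]:

Scanning through the array:
Position 1 (value 13): max_ending_here = 13, max_so_far = 13
Position 2 (value -14): max_ending_here = -1, max_so_far = 13
Position 3 (value 6): max_ending_here = 6, max_so_far = 13
Position 4 (value 2): max_ending_here = 8, max_so_far = 13
Position 5 (value -15): max_ending_here = -7, max_so_far = 13
Position 6 (value 6): max_ending_here = 6, max_so_far = 13
Position 7 (value -6): max_ending_here = 0, max_so_far = 13

Maximum subarray: [13]
Maximum sum: 13

The maximum subarray is [13] with sum 13. This subarray runs from index 1 to index 1.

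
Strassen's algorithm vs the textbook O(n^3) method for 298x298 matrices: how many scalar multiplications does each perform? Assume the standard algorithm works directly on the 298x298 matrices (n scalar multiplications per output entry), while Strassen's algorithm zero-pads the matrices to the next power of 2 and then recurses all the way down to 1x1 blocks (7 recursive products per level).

Matrix multiplication for 298x298 matrices:

Strassen's algorithm requires power-of-2 dimensions. Pad 298x298 to 512x512 (next power of 2).

Standard algorithm: 298^3 = 26463592 multiplications
Strassen's algorithm: 7^(log2(512)) = 7^9 = 40353607 multiplications
Difference: 26463592 - 40353607 = -13890015 (Strassen uses MORE here due to padding overhead — for small or just-over-power-of-2 n, padding can outweigh the per-level savings)

Standard: 26463592 multiplications (298^3). Strassen: 40353607 multiplications (7^9, after padding to 512x512). Strassen reduces 8 recursive multiplications to 7 at each level.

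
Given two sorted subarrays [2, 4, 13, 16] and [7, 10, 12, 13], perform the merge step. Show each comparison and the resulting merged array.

Merging process:

Compare 2 vs 7: take 2 from left. Merged: [2]
Compare 4 vs 7: take 4 from left. Merged: [2, 4]
Compare 13 vs 7: take 7 from right. Merged: [2, 4, 7]
Compare 13 vs 10: take 10 from right. Merged: [2, 4, 7, 10]
Compare 13 vs 12: take 12 from right. Merged: [2, 4, 7, 10, 12]
Compare 13 vs 13: take 13 from left. Merged: [2, 4, 7, 10, 12, 13]
Compare 16 vs 13: take 13 from right. Merged: [2, 4, 7, 10, 12, 13, 13]
Append remaining from left: [16]. Merged: [2, 4, 7, 10, 12, 13, 13, 16]

Final merged array: [2, 4, 7, 10, 12, 13, 13, 16]
Total comparisons: 7

The merged array is [2, 4, 7, 10, 12, 13, 13, 16], requiring 7 comparisons. The merge step runs in O(n) time where n is the total number of elements.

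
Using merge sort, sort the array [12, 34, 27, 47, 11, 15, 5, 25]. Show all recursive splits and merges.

Merge sort trace:

Split: [12, 34, 27, 47, 11, 15, 5, 25] -> [12, 34, 27, 47] and [11, 15, 5, 25]
  Split: [12, 34, 27, 47] -> [12, 34] and [27, 47]
    Split: [12, 34] -> [12] and [34]
    Merge: [12] + [34] -> [12, 34]
    Split: [27, 47] -> [27] and [47]
    Merge: [27] + [47] -> [27, 47]
  Merge: [12, 34] + [27, 47] -> [12, 27, 34, 47]
  Split: [11, 15, 5, 25] -> [11, 15] and [5, 25]
    Split: [11, 15] -> [11] and [15]
    Merge: [11] + [15] -> [11, 15]
    Split: [5, 25] -> [5] and [25]
    Merge: [5] + [25] -> [5, 25]
  Merge: [11, 15] + [5, 25] -> [5, 11, 15, 25]
Merge: [12, 27, 34, 47] + [5, 11, 15, 25] -> [5, 11, 12, 15, 25, 27, 34, 47]

Final sorted array: [5, 11, 12, 15, 25, 27, 34, 47]

The merge sort proceeds by recursively splitting the array and merging sorted halves.
After all merges, the sorted array is [5, 11, 12, 15, 25, 27, 34, 47].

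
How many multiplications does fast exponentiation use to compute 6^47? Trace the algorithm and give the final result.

Computing 6^47 by squaring (build up from 6^1; each line after the first costs one multiplication):

6^1 = 6
6^2 = (6^1)^2 = 6^2 = 36
6^4 = (6^2)^2 = 36^2 = 1296
6^5 = 6 * 6^4 = 6 * 1296 = 7776
6^10 = (6^5)^2 = 7776^2 = 60466176
6^11 = 6 * 6^10 = 6 * 60466176 = 362797056
6^22 = (6^11)^2 = 362797056^2 = 131621703842267136
6^23 = 6 * 6^22 = 6 * 131621703842267136 = 789730223053602816
6^46 = (6^23)^2 = 789730223053602816^2 = 623673825204293256669089197883129856
6^47 = 6 * 6^46 = 6 * 623673825204293256669089197883129856 = 3742042951225759540014535187298779136

Result: 3742042951225759540014535187298779136
Multiplications needed: 9 (9 lines after 6^1)

6^47 = 3742042951225759540014535187298779136. Using exponentiation by squaring, this requires 9 multiplications. The key idea: if the exponent is even, square the half-power; if odd, multiply by the base once.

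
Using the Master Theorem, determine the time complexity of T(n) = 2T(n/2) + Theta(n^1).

Master Theorem for T(n) = 2T(n/2) + O(n^1):

a = 2, b = 2, c = 1
log_b(a) = log_2(2) = 1.0000

Case 2: c = 1 = log_2(2) = 1.0000
T(n) = O(n^1 log n) = O(n log n)

For T(n) = 2T(n/2) + O(n^1): log_2(2) = 1.0000. This is Case 2 of the Master Theorem (c = log_b(a), equal work at all levels), giving O(n log n).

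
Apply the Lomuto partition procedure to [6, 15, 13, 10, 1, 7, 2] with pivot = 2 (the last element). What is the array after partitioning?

Lomuto partition with pivot = 2:

Initial array: [6, 15, 13, 10, 1, 7, 2]

arr[0]=6 > 2: no swap
arr[1]=15 > 2: no swap
arr[2]=13 > 2: no swap
arr[3]=10 > 2: no swap
arr[4]=1 <= 2: swap with position 0, array becomes [1, 15, 13, 10, 6, 7, 2]
arr[5]=7 > 2: no swap

Place pivot at position 1: [1, 2, 13, 10, 6, 7, 15]
Pivot position: 1

After partitioning with pivot 2, the array becomes [1, 2, 13, 10, 6, 7, 15]. The pivot is placed at index 1. All elements to the left of the pivot are <= 2, and all elements to the right are > 2.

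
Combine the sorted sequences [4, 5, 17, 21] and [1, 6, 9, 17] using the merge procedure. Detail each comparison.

Merging process:

Compare 4 vs 1: take 1 from right. Merged: [1]
Compare 4 vs 6: take 4 from left. Merged: [1, 4]
Compare 5 vs 6: take 5 from left. Merged: [1, 4, 5]
Compare 17 vs 6: take 6 from right. Merged: [1, 4, 5, 6]
Compare 17 vs 9: take 9 from right. Merged: [1, 4, 5, 6, 9]
Compare 17 vs 17: take 17 from left. Merged: [1, 4, 5, 6, 9, 17]
Compare 21 vs 17: take 17 from right. Merged: [1, 4, 5, 6, 9, 17, 17]
Append remaining from left: [21]. Merged: [1, 4, 5, 6, 9, 17, 17, 21]

Final merged array: [1, 4, 5, 6, 9, 17, 17, 21]
Total comparisons: 7

The merged array is [1, 4, 5, 6, 9, 17, 17, 21], requiring 7 comparisons. The merge step runs in O(n) time where n is the total number of elements.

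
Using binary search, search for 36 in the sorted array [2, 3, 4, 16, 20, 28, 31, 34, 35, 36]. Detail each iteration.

Binary search for 36 in [2, 3, 4, 16, 20, 28, 31, 34, 35, 36]:

lo=0, hi=9, mid=4, arr[mid]=20 -> 20 < 36, search right half
lo=5, hi=9, mid=7, arr[mid]=34 -> 34 < 36, search right half
lo=8, hi=9, mid=8, arr[mid]=35 -> 35 < 36, search right half
lo=9, hi=9, mid=9, arr[mid]=36 -> Found target at index 9!

Binary search finds 36 at index 9 after 4 comparisons. The search repeatedly halves the search space by comparing with the middle element.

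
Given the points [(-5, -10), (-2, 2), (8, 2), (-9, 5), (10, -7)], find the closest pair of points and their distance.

Computing all pairwise distances among 5 points:

d((-5, -10), (-2, 2)) = 12.3693
d((-5, -10), (8, 2)) = 17.6918
d((-5, -10), (-9, 5)) = 15.5242
d((-5, -10), (10, -7)) = 15.2971
d((-2, 2), (8, 2)) = 10.0
d((-2, 2), (-9, 5)) = 7.6158 <-- minimum
d((-2, 2), (10, -7)) = 15.0
d((8, 2), (-9, 5)) = 17.2627
d((8, 2), (10, -7)) = 9.2195
d((-9, 5), (10, -7)) = 22.4722

Closest pair: (-2, 2) and (-9, 5) with distance 7.6158

The closest pair is (-2, 2) and (-9, 5) with Euclidean distance 7.6158. For 5 points, brute-force pairwise comparison is shown above. For large n, the divide-and-conquer algorithm (sort by x, recurse on halves, check the dividing strip) achieves O(n log n).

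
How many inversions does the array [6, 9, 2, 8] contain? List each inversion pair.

Finding inversions in [6, 9, 2, 8]:

(0, 2): arr[0]=6 > arr[2]=2
(1, 2): arr[1]=9 > arr[2]=2
(1, 3): arr[1]=9 > arr[3]=8

Total inversions: 3

The array has 3 inversion(s): (0,2), (1,2), (1,3). Each pair (i,j) satisfies i < j and arr[i] > arr[j].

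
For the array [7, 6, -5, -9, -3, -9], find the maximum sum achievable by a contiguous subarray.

Using Kadane's algorithm on [7, 6, -5, -9, -3, -9]:

Scanning through the array:
Position 1 (value 6): max_ending_here = 13, max_so_far = 13
Position 2 (value -5): max_ending_here = 8, max_so_far = 13
Position 3 (value -9): max_ending_here = -1, max_so_far = 13
Position 4 (value -3): max_ending_here = -3, max_so_far = 13
Position 5 (value -9): max_ending_here = -9, max_so_far = 13

Maximum subarray: [7, 6]
Maximum sum: 13

The maximum subarray is [7, 6] with sum 13. This subarray runs from index 0 to index 1.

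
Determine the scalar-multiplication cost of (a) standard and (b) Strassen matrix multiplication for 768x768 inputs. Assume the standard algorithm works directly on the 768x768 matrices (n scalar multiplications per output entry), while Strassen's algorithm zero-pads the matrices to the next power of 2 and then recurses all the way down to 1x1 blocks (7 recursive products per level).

Matrix multiplication for 768x768 matrices:

Strassen's algorithm requires power-of-2 dimensions. Pad 768x768 to 1024x1024 (next power of 2).

Standard algorithm: 768^3 = 452984832 multiplications
Strassen's algorithm: 7^(log2(1024)) = 7^10 = 282475249 multiplications
Savings: 452984832 - 282475249 = 170509583 multiplications

Standard: 452984832 multiplications (768^3). Strassen: 282475249 multiplications (7^10, after padding to 1024x1024). Strassen reduces 8 recursive multiplications to 7 at each level.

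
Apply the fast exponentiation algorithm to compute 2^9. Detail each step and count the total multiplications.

Computing 2^9 by squaring (build up from 2^1; each line after the first costs one multiplication):

2^1 = 2
2^2 = (2^1)^2 = 2^2 = 4
2^4 = (2^2)^2 = 4^2 = 16
2^8 = (2^4)^2 = 16^2 = 256
2^9 = 2 * 2^8 = 2 * 256 = 512

Result: 512
Multiplications needed: 4 (4 lines after 2^1)

2^9 = 512. Using exponentiation by squaring, this requires 4 multiplications. The key idea: if the exponent is even, square the half-power; if odd, multiply by the base once.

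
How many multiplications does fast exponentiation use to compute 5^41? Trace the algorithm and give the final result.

Computing 5^41 by squaring (build up from 5^1; each line after the first costs one multiplication):

5^1 = 5
5^2 = (5^1)^2 = 5^2 = 25
5^4 = (5^2)^2 = 25^2 = 625
5^5 = 5 * 5^4 = 5 * 625 = 3125
5^10 = (5^5)^2 = 3125^2 = 9765625
5^20 = (5^10)^2 = 9765625^2 = 95367431640625
5^40 = (5^20)^2 = 95367431640625^2 = 9094947017729282379150390625
5^41 = 5 * 5^40 = 5 * 9094947017729282379150390625 = 45474735088646411895751953125

Result: 45474735088646411895751953125
Multiplications needed: 7 (7 lines after 5^1)

5^41 = 45474735088646411895751953125. Using exponentiation by squaring, this requires 7 multiplications. The key idea: if the exponent is even, square the half-power; if odd, multiply by the base once.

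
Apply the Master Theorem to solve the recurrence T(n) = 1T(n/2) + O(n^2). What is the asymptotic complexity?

Master Theorem for T(n) = 1T(n/2) + O(n^2):

a = 1, b = 2, c = 2
log_b(a) = log_2(1) = 0.0000

Case 3: c = 2 > log_2(1) = 0.0000
T(n) = O(n^2) = O(n^2)

For T(n) = 1T(n/2) + O(n^2): log_2(1) = 0.0000. This is Case 3 of the Master Theorem (c > log_b(a), work dominated by root), giving O(n^2).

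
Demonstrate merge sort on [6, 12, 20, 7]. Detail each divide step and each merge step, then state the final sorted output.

Merge sort trace:

Split: [6, 12, 20, 7] -> [6, 12] and [20, 7]
  Split: [6, 12] -> [6] and [12]
  Merge: [6] + [12] -> [6, 12]
  Split: [20, 7] -> [20] and [7]
  Merge: [20] + [7] -> [7, 20]
Merge: [6, 12] + [7, 20] -> [6, 7, 12, 20]

Final sorted array: [6, 7, 12, 20]

The merge sort proceeds by recursively splitting the array and merging sorted halves.
After all merges, the sorted array is [6, 7, 12, 20].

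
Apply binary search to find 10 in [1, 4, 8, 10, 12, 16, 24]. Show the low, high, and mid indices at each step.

Binary search for 10 in [1, 4, 8, 10, 12, 16, 24]:

lo=0, hi=6, mid=3, arr[mid]=10 -> Found target at index 3!

Binary search finds 10 at index 3 after 1 comparisons. The search repeatedly halves the search space by comparing with the middle element.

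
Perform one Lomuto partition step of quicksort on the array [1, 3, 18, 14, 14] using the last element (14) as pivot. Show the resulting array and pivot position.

Lomuto partition with pivot = 14:

Initial array: [1, 3, 18, 14, 14]

arr[0]=1 <= 14: swap with position 0, array becomes [1, 3, 18, 14, 14]
arr[1]=3 <= 14: swap with position 1, array becomes [1, 3, 18, 14, 14]
arr[2]=18 > 14: no swap
arr[3]=14 <= 14: swap with position 2, array becomes [1, 3, 14, 18, 14]

Place pivot at position 3: [1, 3, 14, 14, 18]
Pivot position: 3

After partitioning with pivot 14, the array becomes [1, 3, 14, 14, 18]. The pivot is placed at index 3. All elements to the left of the pivot are <= 14, and all elements to the right are > 14.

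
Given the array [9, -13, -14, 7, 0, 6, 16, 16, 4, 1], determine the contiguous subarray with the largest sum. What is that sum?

Using Kadane's algorithm on [9, -13, -14, 7, 0, 6, 16, 16, 4, 1]:

Scanning through the array:
Position 1 (value -13): max_ending_here = -4, max_so_far = 9
Position 2 (value -14): max_ending_here = -14, max_so_far = 9
Position 3 (value 7): max_ending_here = 7, max_so_far = 9
Position 4 (value 0): max_ending_here = 7, max_so_far = 9
Position 5 (value 6): max_ending_here = 13, max_so_far = 13
Position 6 (value 16): max_ending_here = 29, max_so_far = 29
Position 7 (value 16): max_ending_here = 45, max_so_far = 45
Position 8 (value 4): max_ending_here = 49, max_so_far = 49
Position 9 (value 1): max_ending_here = 50, max_so_far = 50

Maximum subarray: [7, 0, 6, 16, 16, 4, 1]
Maximum sum: 50

The maximum subarray is [7, 0, 6, 16, 16, 4, 1] with sum 50. This subarray runs from index 3 to index 9.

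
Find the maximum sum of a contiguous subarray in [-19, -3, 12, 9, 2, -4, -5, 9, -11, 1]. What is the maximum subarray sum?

Using Kadane's algorithm on [-19, -3, 12, 9, 2, -4, -5, 9, -11, 1]:

Scanning through the array:
Position 1 (value -3): max_ending_here = -3, max_so_far = -3
Position 2 (value 12): max_ending_here = 12, max_so_far = 12
Position 3 (value 9): max_ending_here = 21, max_so_far = 21
Position 4 (value 2): max_ending_here = 23, max_so_far = 23
Position 5 (value -4): max_ending_here = 19, max_so_far = 23
Position 6 (value -5): max_ending_here = 14, max_so_far = 23
Position 7 (value 9): max_ending_here = 23, max_so_far = 23
Position 8 (value -11): max_ending_here = 12, max_so_far = 23
Position 9 (value 1): max_ending_here = 13, max_so_far = 23

Maximum subarray: [12, 9, 2]
Maximum sum: 23

The maximum subarray is [12, 9, 2] with sum 23. This subarray runs from index 2 to index 4.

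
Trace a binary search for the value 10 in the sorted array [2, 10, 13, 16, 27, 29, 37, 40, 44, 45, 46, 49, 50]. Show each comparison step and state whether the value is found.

Binary search for 10 in [2, 10, 13, 16, 27, 29, 37, 40, 44, 45, 46, 49, 50]:

lo=0, hi=12, mid=6, arr[mid]=37 -> 37 > 10, search left half
lo=0, hi=5, mid=2, arr[mid]=13 -> 13 > 10, search left half
lo=0, hi=1, mid=0, arr[mid]=2 -> 2 < 10, search right half
lo=1, hi=1, mid=1, arr[mid]=10 -> Found target at index 1!

Binary search finds 10 at index 1 after 4 comparisons. The search repeatedly halves the search space by comparing with the middle element.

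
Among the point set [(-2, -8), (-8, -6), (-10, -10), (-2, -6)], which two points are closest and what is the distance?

Computing all pairwise distances among 4 points:

d((-2, -8), (-8, -6)) = 6.3246
d((-2, -8), (-10, -10)) = 8.2462
d((-2, -8), (-2, -6)) = 2.0 <-- minimum
d((-8, -6), (-10, -10)) = 4.4721
d((-8, -6), (-2, -6)) = 6.0
d((-10, -10), (-2, -6)) = 8.9443

Closest pair: (-2, -8) and (-2, -6) with distance 2.0

The closest pair is (-2, -8) and (-2, -6) with Euclidean distance 2.0. For 4 points, brute-force pairwise comparison is shown above. For large n, the divide-and-conquer algorithm (sort by x, recurse on halves, check the dividing strip) achieves O(n log n).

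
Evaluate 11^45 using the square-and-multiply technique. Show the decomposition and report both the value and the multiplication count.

Computing 11^45 by squaring (build up from 11^1; each line after the first costs one multiplication):

11^1 = 11
11^2 = (11^1)^2 = 11^2 = 121
11^4 = (11^2)^2 = 121^2 = 14641
11^5 = 11 * 11^4 = 11 * 14641 = 161051
11^10 = (11^5)^2 = 161051^2 = 25937424601
11^11 = 11 * 11^10 = 11 * 25937424601 = 285311670611
11^22 = (11^11)^2 = 285311670611^2 = 81402749386839761113321
11^44 = (11^22)^2 = 81402749386839761113321^2 = 6626407607736641103900260617069258125403649041
11^45 = 11 * 11^44 = 11 * 6626407607736641103900260617069258125403649041 = 72890483685103052142902866787761839379440139451

Result: 72890483685103052142902866787761839379440139451
Multiplications needed: 8 (8 lines after 11^1)

11^45 = 72890483685103052142902866787761839379440139451. Using exponentiation by squaring, this requires 8 multiplications. The key idea: if the exponent is even, square the half-power; if odd, multiply by the base once.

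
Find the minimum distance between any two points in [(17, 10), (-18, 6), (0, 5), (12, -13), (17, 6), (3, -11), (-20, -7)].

Computing all pairwise distances among 7 points:

d((17, 10), (-18, 6)) = 35.2278
d((17, 10), (0, 5)) = 17.72
d((17, 10), (12, -13)) = 23.5372
d((17, 10), (17, 6)) = 4.0 <-- minimum
d((17, 10), (3, -11)) = 25.2389
d((17, 10), (-20, -7)) = 40.7185
d((-18, 6), (0, 5)) = 18.0278
d((-18, 6), (12, -13)) = 35.5106
d((-18, 6), (17, 6)) = 35.0
d((-18, 6), (3, -11)) = 27.0185
d((-18, 6), (-20, -7)) = 13.1529
d((0, 5), (12, -13)) = 21.6333
d((0, 5), (17, 6)) = 17.0294
d((0, 5), (3, -11)) = 16.2788
d((0, 5), (-20, -7)) = 23.3238
d((12, -13), (17, 6)) = 19.6469
d((12, -13), (3, -11)) = 9.2195
d((12, -13), (-20, -7)) = 32.5576
d((17, 6), (3, -11)) = 22.0227
d((17, 6), (-20, -7)) = 39.2173
d((3, -11), (-20, -7)) = 23.3452

Closest pair: (17, 10) and (17, 6) with distance 4.0

The closest pair is (17, 10) and (17, 6) with Euclidean distance 4.0. For 7 points, brute-force pairwise comparison is shown above. For large n, the divide-and-conquer algorithm (sort by x, recurse on halves, check the dividing strip) achieves O(n log n).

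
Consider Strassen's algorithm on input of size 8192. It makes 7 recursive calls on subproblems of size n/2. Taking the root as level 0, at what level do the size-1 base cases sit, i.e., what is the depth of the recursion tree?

For divide and conquer with division factor 2:

Problem sizes at each level:
Level 0: 8192
Level 1: 4096
Level 2: 2048
Level 3: 1024
Level 4: 512
Level 5: 256
Level 6: 128
Level 7: 64
Level 8: 32
Level 9: 16
Level 10: 8
Level 11: 4
Level 12: 2
Level 13: 1

The root is level 0 and the size-1 base case is level 13 (the tree spans levels 0 through 13, i.e. 14 levels counting the root), so the depth is the number of divisions: log_2(8192) = 13

The recursion tree depth is log_2(8192) = 13. At each level, the problem size is divided by 2, so it takes 13 divisions to reduce to a base case of size 1. The algorithm makes 7 recursive calls at each level.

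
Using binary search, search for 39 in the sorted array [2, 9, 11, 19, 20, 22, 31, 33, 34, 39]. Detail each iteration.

Binary search for 39 in [2, 9, 11, 19, 20, 22, 31, 33, 34, 39]:

lo=0, hi=9, mid=4, arr[mid]=20 -> 20 < 39, search right half
lo=5, hi=9, mid=7, arr[mid]=33 -> 33 < 39, search right half
lo=8, hi=9, mid=8, arr[mid]=34 -> 34 < 39, search right half
lo=9, hi=9, mid=9, arr[mid]=39 -> Found target at index 9!

Binary search finds 39 at index 9 after 4 comparisons. The search repeatedly halves the search space by comparing with the middle element.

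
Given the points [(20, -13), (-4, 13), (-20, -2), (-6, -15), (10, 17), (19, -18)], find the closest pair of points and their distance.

Computing all pairwise distances among 6 points:

d((20, -13), (-4, 13)) = 35.3836
d((20, -13), (-20, -2)) = 41.4849
d((20, -13), (-6, -15)) = 26.0768
d((20, -13), (10, 17)) = 31.6228
d((20, -13), (19, -18)) = 5.099 <-- minimum
d((-4, 13), (-20, -2)) = 21.9317
d((-4, 13), (-6, -15)) = 28.0713
d((-4, 13), (10, 17)) = 14.5602
d((-4, 13), (19, -18)) = 38.6005
d((-20, -2), (-6, -15)) = 19.105
d((-20, -2), (10, 17)) = 35.5106
d((-20, -2), (19, -18)) = 42.1545
d((-6, -15), (10, 17)) = 35.7771
d((-6, -15), (19, -18)) = 25.1794
d((10, 17), (19, -18)) = 36.1386

Closest pair: (20, -13) and (19, -18) with distance 5.099

The closest pair is (20, -13) and (19, -18) with Euclidean distance 5.099. For 6 points, brute-force pairwise comparison is shown above. For large n, the divide-and-conquer algorithm (sort by x, recurse on halves, check the dividing strip) achieves O(n log n).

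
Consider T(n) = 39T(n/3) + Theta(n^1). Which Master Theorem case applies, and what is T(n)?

Master Theorem for T(n) = 39T(n/3) + O(n^1):

a = 39, b = 3, c = 1
log_b(a) = log_3(39) = 3.3347

Case 1: c = 1 < log_3(39) = 3.3347
T(n) = O(n^(log_3 39))

For T(n) = 39T(n/3) + O(n^1): log_3(39) = 3.3347. This is Case 1 of the Master Theorem (c < log_b(a), work dominated by leaves), giving O(n^(log_3 39)).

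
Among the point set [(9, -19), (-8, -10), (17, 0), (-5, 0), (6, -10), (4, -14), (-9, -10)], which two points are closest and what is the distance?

Computing all pairwise distances among 7 points:

d((9, -19), (-8, -10)) = 19.2354
d((9, -19), (17, 0)) = 20.6155
d((9, -19), (-5, 0)) = 23.6008
d((9, -19), (6, -10)) = 9.4868
d((9, -19), (4, -14)) = 7.0711
d((9, -19), (-9, -10)) = 20.1246
d((-8, -10), (17, 0)) = 26.9258
d((-8, -10), (-5, 0)) = 10.4403
d((-8, -10), (6, -10)) = 14.0
d((-8, -10), (4, -14)) = 12.6491
d((-8, -10), (-9, -10)) = 1.0 <-- minimum
d((17, 0), (-5, 0)) = 22.0
d((17, 0), (6, -10)) = 14.8661
d((17, 0), (4, -14)) = 19.105
d((17, 0), (-9, -10)) = 27.8568
d((-5, 0), (6, -10)) = 14.8661
d((-5, 0), (4, -14)) = 16.6433
d((-5, 0), (-9, -10)) = 10.7703
d((6, -10), (4, -14)) = 4.4721
d((6, -10), (-9, -10)) = 15.0
d((4, -14), (-9, -10)) = 13.6015

Closest pair: (-8, -10) and (-9, -10) with distance 1.0

The closest pair is (-8, -10) and (-9, -10) with Euclidean distance 1.0. For 7 points, brute-force pairwise comparison is shown above. For large n, the divide-and-conquer algorithm (sort by x, recurse on halves, check the dividing strip) achieves O(n log n).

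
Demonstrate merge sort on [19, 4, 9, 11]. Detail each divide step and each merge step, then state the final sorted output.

Merge sort trace:

Split: [19, 4, 9, 11] -> [19, 4] and [9, 11]
  Split: [19, 4] -> [19] and [4]
  Merge: [19] + [4] -> [4, 19]
  Split: [9, 11] -> [9] and [11]
  Merge: [9] + [11] -> [9, 11]
Merge: [4, 19] + [9, 11] -> [4, 9, 11, 19]

Final sorted array: [4, 9, 11, 19]

The merge sort proceeds by recursively splitting the array and merging sorted halves.
After all merges, the sorted array is [4, 9, 11, 19].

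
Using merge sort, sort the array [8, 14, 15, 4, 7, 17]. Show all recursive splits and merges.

Merge sort trace:

Split: [8, 14, 15, 4, 7, 17] -> [8, 14, 15] and [4, 7, 17]
  Split: [8, 14, 15] -> [8] and [14, 15]
    Split: [14, 15] -> [14] and [15]
    Merge: [14] + [15] -> [14, 15]
  Merge: [8] + [14, 15] -> [8, 14, 15]
  Split: [4, 7, 17] -> [4] and [7, 17]
    Split: [7, 17] -> [7] and [17]
    Merge: [7] + [17] -> [7, 17]
  Merge: [4] + [7, 17] -> [4, 7, 17]
Merge: [8, 14, 15] + [4, 7, 17] -> [4, 7, 8, 14, 15, 17]

Final sorted array: [4, 7, 8, 14, 15, 17]

The merge sort proceeds by recursively splitting the array and merging sorted halves.
After all merges, the sorted array is [4, 7, 8, 14, 15, 17].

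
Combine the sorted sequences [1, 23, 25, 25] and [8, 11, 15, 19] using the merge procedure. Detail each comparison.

Merging process:

Compare 1 vs 8: take 1 from left. Merged: [1]
Compare 23 vs 8: take 8 from right. Merged: [1, 8]
Compare 23 vs 11: take 11 from right. Merged: [1, 8, 11]
Compare 23 vs 15: take 15 from right. Merged: [1, 8, 11, 15]
Compare 23 vs 19: take 19 from right. Merged: [1, 8, 11, 15, 19]
Append remaining from left: [23, 25, 25]. Merged: [1, 8, 11, 15, 19, 23, 25, 25]

Final merged array: [1, 8, 11, 15, 19, 23, 25, 25]
Total comparisons: 5

The merged array is [1, 8, 11, 15, 19, 23, 25, 25], requiring 5 comparisons. The merge step runs in O(n) time where n is the total number of elements.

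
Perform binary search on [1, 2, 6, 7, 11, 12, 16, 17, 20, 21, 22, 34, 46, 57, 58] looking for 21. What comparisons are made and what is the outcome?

Binary search for 21 in [1, 2, 6, 7, 11, 12, 16, 17, 20, 21, 22, 34, 46, 57, 58]:

lo=0, hi=14, mid=7, arr[mid]=17 -> 17 < 21, search right half
lo=8, hi=14, mid=11, arr[mid]=34 -> 34 > 21, search left half
lo=8, hi=10, mid=9, arr[mid]=21 -> Found target at index 9!

Binary search finds 21 at index 9 after 3 comparisons. The search repeatedly halves the search space by comparing with the middle element.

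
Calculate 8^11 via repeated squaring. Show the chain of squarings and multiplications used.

Computing 8^11 by squaring (build up from 8^1; each line after the first costs one multiplication):

8^1 = 8
8^2 = (8^1)^2 = 8^2 = 64
8^4 = (8^2)^2 = 64^2 = 4096
8^5 = 8 * 8^4 = 8 * 4096 = 32768
8^10 = (8^5)^2 = 32768^2 = 1073741824
8^11 = 8 * 8^10 = 8 * 1073741824 = 8589934592

Result: 8589934592
Multiplications needed: 5 (5 lines after 8^1)

8^11 = 8589934592. Using exponentiation by squaring, this requires 5 multiplications. The key idea: if the exponent is even, square the half-power; if odd, multiply by the base once.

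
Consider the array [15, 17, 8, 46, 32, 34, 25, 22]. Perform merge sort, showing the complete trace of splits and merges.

Merge sort trace:

Split: [15, 17, 8, 46, 32, 34, 25, 22] -> [15, 17, 8, 46] and [32, 34, 25, 22]
  Split: [15, 17, 8, 46] -> [15, 17] and [8, 46]
    Split: [15, 17] -> [15] and [17]
    Merge: [15] + [17] -> [15, 17]
    Split: [8, 46] -> [8] and [46]
    Merge: [8] + [46] -> [8, 46]
  Merge: [15, 17] + [8, 46] -> [8, 15, 17, 46]
  Split: [32, 34, 25, 22] -> [32, 34] and [25, 22]
    Split: [32, 34] -> [32] and [34]
    Merge: [32] + [34] -> [32, 34]
    Split: [25, 22] -> [25] and [22]
    Merge: [25] + [22] -> [22, 25]
  Merge: [32, 34] + [22, 25] -> [22, 25, 32, 34]
Merge: [8, 15, 17, 46] + [22, 25, 32, 34] -> [8, 15, 17, 22, 25, 32, 34, 46]

Final sorted array: [8, 15, 17, 22, 25, 32, 34, 46]

The merge sort proceeds by recursively splitting the array and merging sorted halves.
After all merges, the sorted array is [8, 15, 17, 22, 25, 32, 34, 46].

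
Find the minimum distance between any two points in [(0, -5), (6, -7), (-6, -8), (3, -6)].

Computing all pairwise distances among 4 points:

d((0, -5), (6, -7)) = 6.3246
d((0, -5), (-6, -8)) = 6.7082
d((0, -5), (3, -6)) = 3.1623 <-- minimum
d((6, -7), (-6, -8)) = 12.0416
d((6, -7), (3, -6)) = 3.1623 <-- minimum
d((-6, -8), (3, -6)) = 9.2195

Minimum distance: 3.1623 (tie among 2 pairs: (0, -5) and (3, -6); (6, -7) and (3, -6))

The minimum Euclidean distance is 3.1623. There is a tie: 2 pairs achieve this minimum — (0, -5) and (3, -6); (6, -7) and (3, -6). Any of these is a valid closest pair. For 4 points, brute-force pairwise comparison is shown above. For large n, the divide-and-conquer algorithm (sort by x, recurse on halves, check the dividing strip) achieves O(n log n).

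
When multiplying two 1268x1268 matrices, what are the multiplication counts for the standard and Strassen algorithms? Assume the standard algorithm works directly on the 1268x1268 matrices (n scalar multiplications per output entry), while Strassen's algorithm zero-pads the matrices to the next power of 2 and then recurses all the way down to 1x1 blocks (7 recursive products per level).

Matrix multiplication for 1268x1268 matrices:

Strassen's algorithm requires power-of-2 dimensions. Pad 1268x1268 to 2048x2048 (next power of 2).

Standard algorithm: 1268^3 = 2038720832 multiplications
Strassen's algorithm: 7^(log2(2048)) = 7^11 = 1977326743 multiplications
Savings: 2038720832 - 1977326743 = 61394089 multiplications

Standard: 2038720832 multiplications (1268^3). Strassen: 1977326743 multiplications (7^11, after padding to 2048x2048). Strassen reduces 8 recursive multiplications to 7 at each level.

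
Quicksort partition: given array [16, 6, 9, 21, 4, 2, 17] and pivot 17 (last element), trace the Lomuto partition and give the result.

Lomuto partition with pivot = 17:

Initial array: [16, 6, 9, 21, 4, 2, 17]

arr[0]=16 <= 17: swap with position 0, array becomes [16, 6, 9, 21, 4, 2, 17]
arr[1]=6 <= 17: swap with position 1, array becomes [16, 6, 9, 21, 4, 2, 17]
arr[2]=9 <= 17: swap with position 2, array becomes [16, 6, 9, 21, 4, 2, 17]
arr[3]=21 > 17: no swap
arr[4]=4 <= 17: swap with position 3, array becomes [16, 6, 9, 4, 21, 2, 17]
arr[5]=2 <= 17: swap with position 4, array becomes [16, 6, 9, 4, 2, 21, 17]

Place pivot at position 5: [16, 6, 9, 4, 2, 17, 21]
Pivot position: 5

After partitioning with pivot 17, the array becomes [16, 6, 9, 4, 2, 17, 21]. The pivot is placed at index 5. All elements to the left of the pivot are <= 17, and all elements to the right are > 17.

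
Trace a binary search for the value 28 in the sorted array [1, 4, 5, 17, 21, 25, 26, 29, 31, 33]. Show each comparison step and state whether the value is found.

Binary search for 28 in [1, 4, 5, 17, 21, 25, 26, 29, 31, 33]:

lo=0, hi=9, mid=4, arr[mid]=21 -> 21 < 28, search right half
lo=5, hi=9, mid=7, arr[mid]=29 -> 29 > 28, search left half
lo=5, hi=6, mid=5, arr[mid]=25 -> 25 < 28, search right half
lo=6, hi=6, mid=6, arr[mid]=26 -> 26 < 28, search right half
lo=7 > hi=6, target 28 not found

Binary search determines that 28 is not in the array after 4 comparisons. The search space was exhausted without finding the target.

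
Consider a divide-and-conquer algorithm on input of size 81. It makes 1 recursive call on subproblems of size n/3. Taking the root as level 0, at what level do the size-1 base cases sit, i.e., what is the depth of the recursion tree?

For divide and conquer with division factor 3:

Problem sizes at each level:
Level 0: 81
Level 1: 27
Level 2: 9
Level 3: 3
Level 4: 1

The root is level 0 and the size-1 base case is level 4 (the tree spans levels 0 through 4, i.e. 5 levels counting the root), so the depth is the number of divisions: log_3(81) = 4

The recursion tree depth is log_3(81) = 4. At each level, the problem size is divided by 3, so it takes 4 divisions to reduce to a base case of size 1. The algorithm makes 1 recursive call at each level.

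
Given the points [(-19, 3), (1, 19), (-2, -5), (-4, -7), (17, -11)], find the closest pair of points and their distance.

Computing all pairwise distances among 5 points:

d((-19, 3), (1, 19)) = 25.6125
d((-19, 3), (-2, -5)) = 18.7883
d((-19, 3), (-4, -7)) = 18.0278
d((-19, 3), (17, -11)) = 38.6264
d((1, 19), (-2, -5)) = 24.1868
d((1, 19), (-4, -7)) = 26.4764
d((1, 19), (17, -11)) = 34.0
d((-2, -5), (-4, -7)) = 2.8284 <-- minimum
d((-2, -5), (17, -11)) = 19.9249
d((-4, -7), (17, -11)) = 21.3776

Closest pair: (-2, -5) and (-4, -7) with distance 2.8284

The closest pair is (-2, -5) and (-4, -7) with Euclidean distance 2.8284. For 5 points, brute-force pairwise comparison is shown above. For large n, the divide-and-conquer algorithm (sort by x, recurse on halves, check the dividing strip) achieves O(n log n).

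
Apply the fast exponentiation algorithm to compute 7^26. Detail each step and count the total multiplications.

Computing 7^26 by squaring (build up from 7^1; each line after the first costs one multiplication):

7^1 = 7
7^2 = (7^1)^2 = 7^2 = 49
7^3 = 7 * 7^2 = 7 * 49 = 343
7^6 = (7^3)^2 = 343^2 = 117649
7^12 = (7^6)^2 = 117649^2 = 13841287201
7^13 = 7 * 7^12 = 7 * 13841287201 = 96889010407
7^26 = (7^13)^2 = 96889010407^2 = 9387480337647754305649

Result: 9387480337647754305649
Multiplications needed: 6 (6 lines after 7^1)

7^26 = 9387480337647754305649. Using exponentiation by squaring, this requires 6 multiplications. The key idea: if the exponent is even, square the half-power; if odd, multiply by the base once.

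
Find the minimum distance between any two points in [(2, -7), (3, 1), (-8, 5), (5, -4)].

Computing all pairwise distances among 4 points:

d((2, -7), (3, 1)) = 8.0623
d((2, -7), (-8, 5)) = 15.6205
d((2, -7), (5, -4)) = 4.2426 <-- minimum
d((3, 1), (-8, 5)) = 11.7047
d((3, 1), (5, -4)) = 5.3852
d((-8, 5), (5, -4)) = 15.8114

Closest pair: (2, -7) and (5, -4) with distance 4.2426

The closest pair is (2, -7) and (5, -4) with Euclidean distance 4.2426. For 4 points, brute-force pairwise comparison is shown above. For large n, the divide-and-conquer algorithm (sort by x, recurse on halves, check the dividing strip) achieves O(n log n).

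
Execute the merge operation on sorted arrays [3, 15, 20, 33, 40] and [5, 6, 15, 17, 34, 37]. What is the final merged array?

Merging process:

Compare 3 vs 5: take 3 from left. Merged: [3]
Compare 15 vs 5: take 5 from right. Merged: [3, 5]
Compare 15 vs 6: take 6 from right. Merged: [3, 5, 6]
Compare 15 vs 15: take 15 from left. Merged: [3, 5, 6, 15]
Compare 20 vs 15: take 15 from right. Merged: [3, 5, 6, 15, 15]
Compare 20 vs 17: take 17 from right. Merged: [3, 5, 6, 15, 15, 17]
Compare 20 vs 34: take 20 from left. Merged: [3, 5, 6, 15, 15, 17, 20]
Compare 33 vs 34: take 33 from left. Merged: [3, 5, 6, 15, 15, 17, 20, 33]
Compare 40 vs 34: take 34 from right. Merged: [3, 5, 6, 15, 15, 17, 20, 33, 34]
Compare 40 vs 37: take 37 from right. Merged: [3, 5, 6, 15, 15, 17, 20, 33, 34, 37]
Append remaining from left: [40]. Merged: [3, 5, 6, 15, 15, 17, 20, 33, 34, 37, 40]

Final merged array: [3, 5, 6, 15, 15, 17, 20, 33, 34, 37, 40]
Total comparisons: 10

The merged array is [3, 5, 6, 15, 15, 17, 20, 33, 34, 37, 40], requiring 10 comparisons. The merge step runs in O(n) time where n is the total number of elements.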